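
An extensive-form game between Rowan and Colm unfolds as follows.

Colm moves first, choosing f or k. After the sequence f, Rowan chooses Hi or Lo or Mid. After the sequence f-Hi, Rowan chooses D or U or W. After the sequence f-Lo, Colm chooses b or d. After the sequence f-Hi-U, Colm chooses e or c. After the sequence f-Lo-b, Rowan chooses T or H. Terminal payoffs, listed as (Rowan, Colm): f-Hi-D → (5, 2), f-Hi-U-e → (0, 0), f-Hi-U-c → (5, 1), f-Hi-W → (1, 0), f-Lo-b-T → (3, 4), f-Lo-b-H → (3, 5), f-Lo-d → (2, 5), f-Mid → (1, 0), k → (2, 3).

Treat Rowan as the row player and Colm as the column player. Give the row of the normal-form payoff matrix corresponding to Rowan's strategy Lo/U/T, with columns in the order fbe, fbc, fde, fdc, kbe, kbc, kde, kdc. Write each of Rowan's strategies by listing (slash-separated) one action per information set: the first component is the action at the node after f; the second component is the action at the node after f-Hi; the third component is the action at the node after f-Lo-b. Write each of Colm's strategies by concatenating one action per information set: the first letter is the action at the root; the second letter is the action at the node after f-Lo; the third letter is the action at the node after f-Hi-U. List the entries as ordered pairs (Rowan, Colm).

vs fbe: Colm plays f → Rowan plays Lo at [f] → Colm plays b at [f-Lo] → Rowan plays T at [f-Lo-b] → (3, 4)
vs fbc: Colm plays f → Rowan plays Lo at [f] → Colm plays b at [f-Lo] → Rowan plays T at [f-Lo-b] → (3, 4)
vs fde: Colm plays f → Rowan plays Lo at [f] → Colm plays d at [f-Lo] → (2, 5)
vs fdc: Colm plays f → Rowan plays Lo at [f] → Colm plays d at [f-Lo] → (2, 5)
vs kbe: Colm plays k → (2, 3)
vs kbc: Colm plays k → (2, 3)
vs kde: Colm plays k → (2, 3)
vs kdc: Colm plays k → (2, 3)

(3,4) (3,4) (2,5) (2,5) (2,3) (2,3) (2,3) (2,3)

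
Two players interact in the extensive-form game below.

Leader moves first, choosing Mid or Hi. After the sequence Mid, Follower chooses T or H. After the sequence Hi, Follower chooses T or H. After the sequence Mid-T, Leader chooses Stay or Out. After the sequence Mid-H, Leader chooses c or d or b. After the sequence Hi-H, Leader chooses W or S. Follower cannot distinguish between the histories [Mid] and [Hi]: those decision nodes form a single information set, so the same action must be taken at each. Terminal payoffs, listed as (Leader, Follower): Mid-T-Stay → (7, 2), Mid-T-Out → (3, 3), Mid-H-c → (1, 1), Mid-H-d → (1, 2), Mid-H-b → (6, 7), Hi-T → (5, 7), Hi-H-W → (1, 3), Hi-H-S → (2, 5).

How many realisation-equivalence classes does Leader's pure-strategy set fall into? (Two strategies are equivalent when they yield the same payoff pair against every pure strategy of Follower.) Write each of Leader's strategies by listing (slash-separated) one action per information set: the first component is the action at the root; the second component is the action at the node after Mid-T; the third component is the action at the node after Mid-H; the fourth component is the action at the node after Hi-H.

8

Leader has 24 pure strategies: Mid/Stay/c/W, Mid/Stay/c/S, Mid/Stay/d/W, Mid/Stay/d/S, Mid/Stay/b/W, Mid/Stay/b/S, Mid/Out/c/W, Mid/Out/c/S, Mid/Out/d/W, Mid/Out/d/S, Mid/Out/b/W, Mid/Out/b/S, Hi/Stay/c/W, Hi/Stay/c/S, Hi/Stay/d/W, Hi/Stay/d/S, Hi/Stay/b/W, Hi/Stay/b/S, Hi/Out/c/W, Hi/Out/c/S, Hi/Out/d/W, Hi/Out/d/S, Hi/Out/b/W, Hi/Out/b/S. Columns: T, H.
{Mid/Stay/c/W, Mid/Stay/c/S} → row (7,2) (1,1)
{Mid/Stay/d/W, Mid/Stay/d/S} → row (7,2) (1,2)
{Mid/Stay/b/W, Mid/Stay/b/S} → row (7,2) (6,7)
{Mid/Out/c/W, Mid/Out/c/S} → row (3,3) (1,1)
{Mid/Out/d/W, Mid/Out/d/S} → row (3,3) (1,2)
{Mid/Out/b/W, Mid/Out/b/S} → row (3,3) (6,7)
{Hi/Stay/c/W, Hi/Stay/d/W, Hi/Stay/b/W, Hi/Out/c/W, Hi/Out/d/W, Hi/Out/b/W} → row (5,7) (1,3)
{Hi/Stay/c/S, Hi/Stay/d/S, Hi/Stay/b/S, Hi/Out/c/S, Hi/Out/d/S, Hi/Out/b/S} → row (5,7) (2,5)
That's 8 distinct rows out of 24 strategies.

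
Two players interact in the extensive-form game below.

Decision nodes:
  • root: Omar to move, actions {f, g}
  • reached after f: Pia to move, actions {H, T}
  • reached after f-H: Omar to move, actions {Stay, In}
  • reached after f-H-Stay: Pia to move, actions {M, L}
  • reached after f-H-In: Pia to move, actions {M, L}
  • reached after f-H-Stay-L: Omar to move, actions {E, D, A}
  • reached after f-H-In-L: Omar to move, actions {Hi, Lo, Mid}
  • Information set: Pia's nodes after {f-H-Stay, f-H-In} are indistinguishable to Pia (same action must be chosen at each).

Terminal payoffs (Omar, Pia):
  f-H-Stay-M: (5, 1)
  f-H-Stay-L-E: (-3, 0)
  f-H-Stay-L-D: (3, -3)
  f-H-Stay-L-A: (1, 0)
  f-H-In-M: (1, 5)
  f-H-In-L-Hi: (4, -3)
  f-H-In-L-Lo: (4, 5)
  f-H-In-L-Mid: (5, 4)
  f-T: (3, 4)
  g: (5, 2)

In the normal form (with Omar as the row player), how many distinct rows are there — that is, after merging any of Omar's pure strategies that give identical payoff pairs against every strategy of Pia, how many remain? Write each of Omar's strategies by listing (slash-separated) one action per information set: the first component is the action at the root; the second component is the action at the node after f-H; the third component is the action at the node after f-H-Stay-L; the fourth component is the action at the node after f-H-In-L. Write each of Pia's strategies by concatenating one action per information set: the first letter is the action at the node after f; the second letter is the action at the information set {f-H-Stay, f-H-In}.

7

Omar has 36 pure strategies: f/Stay/E/Hi, f/Stay/E/Lo, f/Stay/E/Mid, f/Stay/D/Hi, f/Stay/D/Lo, f/Stay/D/Mid, f/Stay/A/Hi, f/Stay/A/Lo, f/Stay/A/Mid, f/In/E/Hi, f/In/E/Lo, f/In/E/Mid, f/In/D/Hi, f/In/D/Lo, f/In/D/Mid, f/In/A/Hi, f/In/A/Lo, f/In/A/Mid, g/Stay/E/Hi, g/Stay/E/Lo, g/Stay/E/Mid, g/Stay/D/Hi, g/Stay/D/Lo, g/Stay/D/Mid, g/Stay/A/Hi, g/Stay/A/Lo, g/Stay/A/Mid, g/In/E/Hi, g/In/E/Lo, g/In/E/Mid, g/In/D/Hi, g/In/D/Lo, g/In/D/Mid, g/In/A/Hi, g/In/A/Lo, g/In/A/Mid. Columns: HM, HL, TM, TL.
{f/Stay/E/Hi, f/Stay/E/Lo, f/Stay/E/Mid} → row (5,1) (-3,0) (3,4) (3,4)
{f/Stay/D/Hi, f/Stay/D/Lo, f/Stay/D/Mid} → row (5,1) (3,-3) (3,4) (3,4)
{f/Stay/A/Hi, f/Stay/A/Lo, f/Stay/A/Mid} → row (5,1) (1,0) (3,4) (3,4)
{f/In/E/Hi, f/In/D/Hi, f/In/A/Hi} → row (1,5) (4,-3) (3,4) (3,4)
{f/In/E/Lo, f/In/D/Lo, f/In/A/Lo} → row (1,5) (4,5) (3,4) (3,4)
{f/In/E/Mid, f/In/D/Mid, f/In/A/Mid} → row (1,5) (5,4) (3,4) (3,4)
{g/Stay/E/Hi, g/Stay/E/Lo, g/Stay/E/Mid, g/Stay/D/Hi, g/Stay/D/Lo, g/Stay/D/Mid, g/Stay/A/Hi, g/Stay/A/Lo, g/Stay/A/Mid, g/In/E/Hi, g/In/E/Lo, g/In/E/Mid, g/In/D/Hi, g/In/D/Lo, g/In/D/Mid, g/In/A/Hi, g/In/A/Lo, g/In/A/Mid} → row (5,2) (5,2) (5,2) (5,2)
That's 7 distinct rows out of 36 strategies.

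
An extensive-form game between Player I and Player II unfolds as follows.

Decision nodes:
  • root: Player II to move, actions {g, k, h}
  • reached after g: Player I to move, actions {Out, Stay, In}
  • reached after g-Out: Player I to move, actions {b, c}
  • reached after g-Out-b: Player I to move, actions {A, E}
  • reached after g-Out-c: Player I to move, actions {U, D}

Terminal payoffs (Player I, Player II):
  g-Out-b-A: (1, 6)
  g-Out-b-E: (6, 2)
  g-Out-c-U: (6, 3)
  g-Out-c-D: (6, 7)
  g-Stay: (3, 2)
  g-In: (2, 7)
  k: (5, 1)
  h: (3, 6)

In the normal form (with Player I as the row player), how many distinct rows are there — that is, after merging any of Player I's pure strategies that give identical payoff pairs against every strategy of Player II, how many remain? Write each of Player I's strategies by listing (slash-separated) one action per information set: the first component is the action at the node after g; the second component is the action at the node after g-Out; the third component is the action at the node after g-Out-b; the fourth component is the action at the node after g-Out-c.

Player I has 24 pure strategies: Out/b/A/U, Out/b/A/D, Out/b/E/U, Out/b/E/D, Out/c/A/U, Out/c/A/D, Out/c/E/U, Out/c/E/D, Stay/b/A/U, Stay/b/A/D, Stay/b/E/U, Stay/b/E/D, Stay/c/A/U, Stay/c/A/D, Stay/c/E/U, Stay/c/E/D, In/b/A/U, In/b/A/D, In/b/E/U, In/b/E/D, In/c/A/U, In/c/A/D, In/c/E/U, In/c/E/D. Columns: g, k, h.
{Out/b/A/U, Out/b/A/D} → row (1,6) (5,1) (3,6)
{Out/b/E/U, Out/b/E/D} → row (6,2) (5,1) (3,6)
{Out/c/A/U, Out/c/E/U} → row (6,3) (5,1) (3,6)
{Out/c/A/D, Out/c/E/D} → row (6,7) (5,1) (3,6)
{Stay/b/A/U, Stay/b/A/D, Stay/b/E/U, Stay/b/E/D, Stay/c/A/U, Stay/c/A/D, Stay/c/E/U, Stay/c/E/D} → row (3,2) (5,1) (3,6)
{In/b/A/U, In/b/A/D, In/b/E/U, In/b/E/D, In/c/A/U, In/c/A/D, In/c/E/U, In/c/E/D} → row (2,7) (5,1) (3,6)
That's 6 distinct rows out of 24 strategies.

6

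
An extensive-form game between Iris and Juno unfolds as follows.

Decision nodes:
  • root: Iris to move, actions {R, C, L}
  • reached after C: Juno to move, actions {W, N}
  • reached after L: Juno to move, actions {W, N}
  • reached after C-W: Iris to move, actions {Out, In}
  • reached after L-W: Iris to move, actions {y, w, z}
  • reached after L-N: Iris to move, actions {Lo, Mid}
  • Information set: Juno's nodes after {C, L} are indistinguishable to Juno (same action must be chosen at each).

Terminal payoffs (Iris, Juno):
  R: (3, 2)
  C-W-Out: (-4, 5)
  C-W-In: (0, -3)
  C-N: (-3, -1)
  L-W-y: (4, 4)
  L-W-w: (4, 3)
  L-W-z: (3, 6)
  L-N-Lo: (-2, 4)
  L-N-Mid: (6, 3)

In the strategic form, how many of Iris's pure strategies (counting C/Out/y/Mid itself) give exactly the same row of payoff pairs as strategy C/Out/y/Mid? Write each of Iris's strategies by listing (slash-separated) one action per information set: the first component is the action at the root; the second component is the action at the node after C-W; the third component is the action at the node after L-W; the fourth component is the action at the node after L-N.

6

Row for C/Out/y/Mid (columns W, N): (-4,5) (-3,-1).
Under C/Out/y/Mid, Iris's choice at the node after L-W and at the node after L-N can never be reached regardless of what Juno does, so varying those choices leaves every outcome unchanged.
Holding the reachable choices fixed and varying the unreachable ones freely already gives 3 × 2 = 6 equivalent strategies.
No other strategy reproduces this row, so those 6 are the full class: C/Out/y/Lo, C/Out/y/Mid, C/Out/w/Lo, C/Out/w/Mid, C/Out/z/Lo, C/Out/z/Mid.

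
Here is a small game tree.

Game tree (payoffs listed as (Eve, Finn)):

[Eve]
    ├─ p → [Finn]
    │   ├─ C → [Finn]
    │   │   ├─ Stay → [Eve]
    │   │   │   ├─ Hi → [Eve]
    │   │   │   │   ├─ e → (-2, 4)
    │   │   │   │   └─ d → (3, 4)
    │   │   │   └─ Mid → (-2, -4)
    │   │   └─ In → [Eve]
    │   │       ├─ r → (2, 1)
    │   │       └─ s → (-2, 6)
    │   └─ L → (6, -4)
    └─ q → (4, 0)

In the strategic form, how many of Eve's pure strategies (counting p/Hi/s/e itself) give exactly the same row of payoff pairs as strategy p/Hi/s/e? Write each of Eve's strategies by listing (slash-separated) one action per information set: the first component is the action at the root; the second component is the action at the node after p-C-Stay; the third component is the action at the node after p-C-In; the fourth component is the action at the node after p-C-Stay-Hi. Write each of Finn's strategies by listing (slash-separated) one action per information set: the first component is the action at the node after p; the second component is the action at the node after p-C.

Row for p/Hi/s/e (columns C/Stay, C/In, L/Stay, L/In): (-2,4) (-2,6) (6,-4) (6,-4).
Every one of Eve's information sets is on the play path for some reply by Finn when Eve follows p/Hi/s/e.
Changing the action at any of them therefore changes at least one column, so only p/Hi/s/e itself gives this row.

1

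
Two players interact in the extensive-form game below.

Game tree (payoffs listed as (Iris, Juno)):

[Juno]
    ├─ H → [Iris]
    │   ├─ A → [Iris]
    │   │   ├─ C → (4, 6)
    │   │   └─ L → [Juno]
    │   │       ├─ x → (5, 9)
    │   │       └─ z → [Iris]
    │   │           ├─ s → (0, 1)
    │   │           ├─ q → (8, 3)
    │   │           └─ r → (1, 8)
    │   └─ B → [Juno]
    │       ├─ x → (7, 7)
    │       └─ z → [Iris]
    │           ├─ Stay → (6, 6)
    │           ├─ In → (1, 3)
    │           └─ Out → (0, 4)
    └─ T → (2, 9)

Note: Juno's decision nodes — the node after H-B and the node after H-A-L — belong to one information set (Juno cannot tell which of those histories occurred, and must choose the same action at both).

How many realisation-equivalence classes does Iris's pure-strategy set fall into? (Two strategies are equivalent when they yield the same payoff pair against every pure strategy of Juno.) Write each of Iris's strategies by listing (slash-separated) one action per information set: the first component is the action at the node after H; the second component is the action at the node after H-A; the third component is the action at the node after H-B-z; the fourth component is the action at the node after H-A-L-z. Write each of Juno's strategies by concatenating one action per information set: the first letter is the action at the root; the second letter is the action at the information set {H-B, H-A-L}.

Iris has 36 pure strategies: A/C/Stay/s, A/C/Stay/q, A/C/Stay/r, A/C/In/s, A/C/In/q, A/C/In/r, A/C/Out/s, A/C/Out/q, A/C/Out/r, A/L/Stay/s, A/L/Stay/q, A/L/Stay/r, A/L/In/s, A/L/In/q, A/L/In/r, A/L/Out/s, A/L/Out/q, A/L/Out/r, B/C/Stay/s, B/C/Stay/q, B/C/Stay/r, B/C/In/s, B/C/In/q, B/C/In/r, B/C/Out/s, B/C/Out/q, B/C/Out/r, B/L/Stay/s, B/L/Stay/q, B/L/Stay/r, B/L/In/s, B/L/In/q, B/L/In/r, B/L/Out/s, B/L/Out/q, B/L/Out/r. Columns: Hx, Hz, Tx, Tz.
{A/C/Stay/s, A/C/Stay/q, A/C/Stay/r, A/C/In/s, A/C/In/q, A/C/In/r, A/C/Out/s, A/C/Out/q, A/C/Out/r} → row (4,6) (4,6) (2,9) (2,9)
{A/L/Stay/s, A/L/In/s, A/L/Out/s} → row (5,9) (0,1) (2,9) (2,9)
{A/L/Stay/q, A/L/In/q, A/L/Out/q} → row (5,9) (8,3) (2,9) (2,9)
{A/L/Stay/r, A/L/In/r, A/L/Out/r} → row (5,9) (1,8) (2,9) (2,9)
{B/C/Stay/s, B/C/Stay/q, B/C/Stay/r, B/L/Stay/s, B/L/Stay/q, B/L/Stay/r} → row (7,7) (6,6) (2,9) (2,9)
{B/C/In/s, B/C/In/q, B/C/In/r, B/L/In/s, B/L/In/q, B/L/In/r} → row (7,7) (1,3) (2,9) (2,9)
{B/C/Out/s, B/C/Out/q, B/C/Out/r, B/L/Out/s, B/L/Out/q, B/L/Out/r} → row (7,7) (0,4) (2,9) (2,9)
That's 7 distinct rows out of 36 strategies.

7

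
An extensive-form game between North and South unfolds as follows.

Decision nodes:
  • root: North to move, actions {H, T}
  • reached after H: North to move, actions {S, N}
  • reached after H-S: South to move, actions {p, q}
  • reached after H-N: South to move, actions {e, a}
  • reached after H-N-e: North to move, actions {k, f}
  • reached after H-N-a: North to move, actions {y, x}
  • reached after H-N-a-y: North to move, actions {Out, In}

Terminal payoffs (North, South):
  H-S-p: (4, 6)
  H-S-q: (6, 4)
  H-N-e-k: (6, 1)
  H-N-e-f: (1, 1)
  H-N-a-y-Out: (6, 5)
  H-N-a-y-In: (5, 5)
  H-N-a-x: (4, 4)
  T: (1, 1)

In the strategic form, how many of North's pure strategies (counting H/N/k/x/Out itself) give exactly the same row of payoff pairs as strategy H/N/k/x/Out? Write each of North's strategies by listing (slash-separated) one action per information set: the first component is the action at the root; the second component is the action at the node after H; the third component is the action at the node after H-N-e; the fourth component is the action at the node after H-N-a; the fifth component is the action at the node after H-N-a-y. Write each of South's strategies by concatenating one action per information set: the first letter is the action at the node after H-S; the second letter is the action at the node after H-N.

Row for H/N/k/x/Out (columns pe, pa, qe, qa): (6,1) (4,4) (6,1) (4,4).
Under H/N/k/x/Out, North's choice at the node after H-N-a-y can never be reached regardless of what South does, so varying those choices leaves every outcome unchanged.
Holding the reachable choices fixed and varying the unreachable one freely already gives 2 equivalent strategies.
No other strategy reproduces this row, so those 2 are the full class: H/N/k/x/Out, H/N/k/x/In.

2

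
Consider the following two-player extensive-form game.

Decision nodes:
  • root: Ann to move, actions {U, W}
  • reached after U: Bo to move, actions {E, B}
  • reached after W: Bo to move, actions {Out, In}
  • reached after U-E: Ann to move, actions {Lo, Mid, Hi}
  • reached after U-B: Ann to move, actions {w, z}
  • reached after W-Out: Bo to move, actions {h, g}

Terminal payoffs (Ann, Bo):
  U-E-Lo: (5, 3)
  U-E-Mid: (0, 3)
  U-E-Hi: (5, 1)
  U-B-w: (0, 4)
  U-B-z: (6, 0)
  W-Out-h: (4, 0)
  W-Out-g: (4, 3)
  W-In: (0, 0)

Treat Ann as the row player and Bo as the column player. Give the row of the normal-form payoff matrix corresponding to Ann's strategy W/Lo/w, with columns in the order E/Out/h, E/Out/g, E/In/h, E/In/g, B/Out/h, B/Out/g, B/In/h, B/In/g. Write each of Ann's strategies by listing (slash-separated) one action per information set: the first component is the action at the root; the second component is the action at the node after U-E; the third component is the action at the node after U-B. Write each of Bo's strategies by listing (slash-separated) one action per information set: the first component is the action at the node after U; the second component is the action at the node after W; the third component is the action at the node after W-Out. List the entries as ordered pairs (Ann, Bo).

vs E/Out/h: Ann plays W → Bo plays Out at [W] → Bo plays h at [W-Out] → (4, 0)
vs E/Out/g: Ann plays W → Bo plays Out at [W] → Bo plays g at [W-Out] → (4, 3)
vs E/In/h: Ann plays W → Bo plays In at [W] → (0, 0)
vs E/In/g: Ann plays W → Bo plays In at [W] → (0, 0)
vs B/Out/h: Ann plays W → Bo plays Out at [W] → Bo plays h at [W-Out] → (4, 0)
vs B/Out/g: Ann plays W → Bo plays Out at [W] → Bo plays g at [W-Out] → (4, 3)
vs B/In/h: Ann plays W → Bo plays In at [W] → (0, 0)
vs B/In/g: Ann plays W → Bo plays In at [W] → (0, 0)

(4,0) (4,3) (0,0) (0,0) (4,0) (4,3) (0,0) (0,0)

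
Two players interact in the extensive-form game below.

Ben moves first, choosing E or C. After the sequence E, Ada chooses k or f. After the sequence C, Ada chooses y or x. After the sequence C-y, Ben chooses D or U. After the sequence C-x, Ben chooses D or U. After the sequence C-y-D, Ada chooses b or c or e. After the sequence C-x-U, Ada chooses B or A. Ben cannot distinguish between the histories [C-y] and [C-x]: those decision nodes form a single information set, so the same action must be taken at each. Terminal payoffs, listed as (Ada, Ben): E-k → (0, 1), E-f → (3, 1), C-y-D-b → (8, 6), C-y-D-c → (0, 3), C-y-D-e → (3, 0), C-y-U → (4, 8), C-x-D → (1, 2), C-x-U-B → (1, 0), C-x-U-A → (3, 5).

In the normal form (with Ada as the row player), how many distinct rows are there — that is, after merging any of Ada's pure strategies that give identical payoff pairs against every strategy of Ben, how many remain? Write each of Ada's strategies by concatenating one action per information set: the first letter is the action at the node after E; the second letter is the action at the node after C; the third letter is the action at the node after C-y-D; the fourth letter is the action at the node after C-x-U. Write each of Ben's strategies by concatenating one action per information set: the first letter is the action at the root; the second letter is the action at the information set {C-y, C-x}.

10

Ada has 24 pure strategies: kybB, kybA, kycB, kycA, kyeB, kyeA, kxbB, kxbA, kxcB, kxcA, kxeB, kxeA, fybB, fybA, fycB, fycA, fyeB, fyeA, fxbB, fxbA, fxcB, fxcA, fxeB, fxeA. Columns: ED, EU, CD, CU.
{kybB, kybA} → row (0,1) (0,1) (8,6) (4,8)
{kycB, kycA} → row (0,1) (0,1) (0,3) (4,8)
{kyeB, kyeA} → row (0,1) (0,1) (3,0) (4,8)
{kxbB, kxcB, kxeB} → row (0,1) (0,1) (1,2) (1,0)
{kxbA, kxcA, kxeA} → row (0,1) (0,1) (1,2) (3,5)
{fybB, fybA} → row (3,1) (3,1) (8,6) (4,8)
{fycB, fycA} → row (3,1) (3,1) (0,3) (4,8)
{fyeB, fyeA} → row (3,1) (3,1) (3,0) (4,8)
{fxbB, fxcB, fxeB} → row (3,1) (3,1) (1,2) (1,0)
{fxbA, fxcA, fxeA} → row (3,1) (3,1) (1,2) (3,5)
That's 10 distinct rows out of 24 strategies.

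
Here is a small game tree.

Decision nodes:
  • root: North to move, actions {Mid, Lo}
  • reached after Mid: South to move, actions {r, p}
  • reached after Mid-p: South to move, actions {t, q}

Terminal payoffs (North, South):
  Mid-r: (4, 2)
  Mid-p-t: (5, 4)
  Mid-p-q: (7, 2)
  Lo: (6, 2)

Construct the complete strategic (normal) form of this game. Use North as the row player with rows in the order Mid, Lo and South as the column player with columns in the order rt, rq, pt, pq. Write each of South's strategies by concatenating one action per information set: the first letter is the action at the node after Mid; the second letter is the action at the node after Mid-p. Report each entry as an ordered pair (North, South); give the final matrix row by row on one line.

Mid: (4,2) (4,2) (5,4) (7,2) | Lo: (6,2) (6,2) (6,2) (6,2)

           rt       rq       pt       pq
 Mid    (4,2)    (4,2)    (5,4)    (7,2)
  Lo    (6,2)    (6,2)    (6,2)    (6,2)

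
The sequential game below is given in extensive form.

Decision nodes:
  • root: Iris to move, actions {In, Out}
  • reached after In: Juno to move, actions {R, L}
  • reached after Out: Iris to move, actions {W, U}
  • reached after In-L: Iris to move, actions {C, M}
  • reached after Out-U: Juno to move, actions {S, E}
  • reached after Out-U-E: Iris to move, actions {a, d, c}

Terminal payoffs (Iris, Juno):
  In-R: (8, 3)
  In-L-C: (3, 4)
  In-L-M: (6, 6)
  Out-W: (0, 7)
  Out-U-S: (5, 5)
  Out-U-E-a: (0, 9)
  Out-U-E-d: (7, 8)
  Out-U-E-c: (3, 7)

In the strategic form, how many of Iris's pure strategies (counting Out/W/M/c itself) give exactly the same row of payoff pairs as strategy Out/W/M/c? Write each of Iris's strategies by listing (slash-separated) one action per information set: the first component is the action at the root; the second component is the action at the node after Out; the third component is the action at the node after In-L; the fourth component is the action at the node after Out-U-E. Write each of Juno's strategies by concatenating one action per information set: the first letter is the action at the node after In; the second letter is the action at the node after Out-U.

Row for Out/W/M/c (columns RS, RE, LS, LE): (0,7) (0,7) (0,7) (0,7).
Under Out/W/M/c, Iris's choice at the node after In-L and at the node after Out-U-E can never be reached regardless of what Juno does, so varying those choices leaves every outcome unchanged.
Holding the reachable choices fixed and varying the unreachable ones freely already gives 2 × 3 = 6 equivalent strategies.
No other strategy reproduces this row, so those 6 are the full class: Out/W/C/a, Out/W/C/d, Out/W/C/c, Out/W/M/a, Out/W/M/d, Out/W/M/c.

6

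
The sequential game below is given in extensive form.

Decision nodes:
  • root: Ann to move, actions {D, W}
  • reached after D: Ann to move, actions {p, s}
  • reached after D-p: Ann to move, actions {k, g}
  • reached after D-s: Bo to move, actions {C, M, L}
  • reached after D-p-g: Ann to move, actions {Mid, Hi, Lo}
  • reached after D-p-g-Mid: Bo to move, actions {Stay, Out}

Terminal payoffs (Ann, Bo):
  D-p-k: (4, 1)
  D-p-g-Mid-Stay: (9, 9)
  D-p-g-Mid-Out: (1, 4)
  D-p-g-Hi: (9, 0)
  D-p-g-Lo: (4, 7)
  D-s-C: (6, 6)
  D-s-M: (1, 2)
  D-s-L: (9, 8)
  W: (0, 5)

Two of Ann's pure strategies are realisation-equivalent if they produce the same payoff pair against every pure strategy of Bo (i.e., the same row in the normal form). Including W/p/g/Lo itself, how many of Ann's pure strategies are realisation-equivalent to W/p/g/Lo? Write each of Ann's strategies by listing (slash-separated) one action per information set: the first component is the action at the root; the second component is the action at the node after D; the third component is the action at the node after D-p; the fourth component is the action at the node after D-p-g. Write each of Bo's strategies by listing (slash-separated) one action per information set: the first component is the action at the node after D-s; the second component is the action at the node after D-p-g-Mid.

12

Row for W/p/g/Lo (columns C/Stay, C/Out, M/Stay, M/Out, L/Stay, L/Out): (0,5) (0,5) (0,5) (0,5) (0,5) (0,5).
Under W/p/g/Lo, Ann's choice at the node after D and at the node after D-p and at the node after D-p-g can never be reached regardless of what Bo does, so varying those choices leaves every outcome unchanged.
Holding the reachable choices fixed and varying the unreachable ones freely already gives 2 × 2 × 3 = 12 equivalent strategies.
No other strategy reproduces this row, so those 12 are the full class: W/p/k/Mid, W/p/k/Hi, W/p/k/Lo, W/p/g/Mid, W/p/g/Hi, W/p/g/Lo, W/s/k/Mid, W/s/k/Hi, W/s/k/Lo, W/s/g/Mid, W/s/g/Hi, W/s/g/Lo.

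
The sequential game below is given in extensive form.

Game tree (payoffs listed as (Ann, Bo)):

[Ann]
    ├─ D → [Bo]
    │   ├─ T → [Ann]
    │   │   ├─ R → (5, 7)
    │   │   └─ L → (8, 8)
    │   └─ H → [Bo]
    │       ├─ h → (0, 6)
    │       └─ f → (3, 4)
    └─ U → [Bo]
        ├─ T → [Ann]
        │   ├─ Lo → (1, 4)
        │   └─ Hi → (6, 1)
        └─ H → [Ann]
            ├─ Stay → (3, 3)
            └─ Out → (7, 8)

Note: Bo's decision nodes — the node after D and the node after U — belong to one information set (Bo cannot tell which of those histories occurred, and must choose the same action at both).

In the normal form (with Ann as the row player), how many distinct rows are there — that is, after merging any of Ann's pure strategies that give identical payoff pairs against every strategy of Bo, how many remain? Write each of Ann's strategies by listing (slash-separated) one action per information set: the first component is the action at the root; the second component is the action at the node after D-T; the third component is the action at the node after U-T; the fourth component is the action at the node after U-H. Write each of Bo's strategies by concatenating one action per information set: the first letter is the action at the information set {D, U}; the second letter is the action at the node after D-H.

6

Ann has 16 pure strategies: D/R/Lo/Stay, D/R/Lo/Out, D/R/Hi/Stay, D/R/Hi/Out, D/L/Lo/Stay, D/L/Lo/Out, D/L/Hi/Stay, D/L/Hi/Out, U/R/Lo/Stay, U/R/Lo/Out, U/R/Hi/Stay, U/R/Hi/Out, U/L/Lo/Stay, U/L/Lo/Out, U/L/Hi/Stay, U/L/Hi/Out. Columns: Th, Tf, Hh, Hf.
{D/R/Lo/Stay, D/R/Lo/Out, D/R/Hi/Stay, D/R/Hi/Out} → row (5,7) (5,7) (0,6) (3,4)
{D/L/Lo/Stay, D/L/Lo/Out, D/L/Hi/Stay, D/L/Hi/Out} → row (8,8) (8,8) (0,6) (3,4)
{U/R/Lo/Stay, U/L/Lo/Stay} → row (1,4) (1,4) (3,3) (3,3)
{U/R/Lo/Out, U/L/Lo/Out} → row (1,4) (1,4) (7,8) (7,8)
{U/R/Hi/Stay, U/L/Hi/Stay} → row (6,1) (6,1) (3,3) (3,3)
{U/R/Hi/Out, U/L/Hi/Out} → row (6,1) (6,1) (7,8) (7,8)
That's 6 distinct rows out of 16 strategies.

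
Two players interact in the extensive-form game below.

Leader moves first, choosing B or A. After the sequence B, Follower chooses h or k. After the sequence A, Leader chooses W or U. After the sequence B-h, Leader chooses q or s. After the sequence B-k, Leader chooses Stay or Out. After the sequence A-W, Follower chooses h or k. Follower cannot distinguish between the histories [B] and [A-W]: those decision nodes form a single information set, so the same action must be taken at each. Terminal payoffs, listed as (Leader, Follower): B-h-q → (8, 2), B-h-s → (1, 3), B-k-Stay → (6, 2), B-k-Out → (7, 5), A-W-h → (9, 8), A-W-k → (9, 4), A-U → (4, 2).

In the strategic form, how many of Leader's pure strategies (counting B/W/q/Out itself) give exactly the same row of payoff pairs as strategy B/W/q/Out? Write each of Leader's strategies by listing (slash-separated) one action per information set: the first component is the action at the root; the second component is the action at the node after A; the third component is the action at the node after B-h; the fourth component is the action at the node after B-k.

Row for B/W/q/Out (columns h, k): (8,2) (7,5).
Under B/W/q/Out, Leader's choice at the node after A can never be reached regardless of what Follower does, so varying those choices leaves every outcome unchanged.
Holding the reachable choices fixed and varying the unreachable one freely already gives 2 equivalent strategies.
No other strategy reproduces this row, so those 2 are the full class: B/W/q/Out, B/U/q/Out.

2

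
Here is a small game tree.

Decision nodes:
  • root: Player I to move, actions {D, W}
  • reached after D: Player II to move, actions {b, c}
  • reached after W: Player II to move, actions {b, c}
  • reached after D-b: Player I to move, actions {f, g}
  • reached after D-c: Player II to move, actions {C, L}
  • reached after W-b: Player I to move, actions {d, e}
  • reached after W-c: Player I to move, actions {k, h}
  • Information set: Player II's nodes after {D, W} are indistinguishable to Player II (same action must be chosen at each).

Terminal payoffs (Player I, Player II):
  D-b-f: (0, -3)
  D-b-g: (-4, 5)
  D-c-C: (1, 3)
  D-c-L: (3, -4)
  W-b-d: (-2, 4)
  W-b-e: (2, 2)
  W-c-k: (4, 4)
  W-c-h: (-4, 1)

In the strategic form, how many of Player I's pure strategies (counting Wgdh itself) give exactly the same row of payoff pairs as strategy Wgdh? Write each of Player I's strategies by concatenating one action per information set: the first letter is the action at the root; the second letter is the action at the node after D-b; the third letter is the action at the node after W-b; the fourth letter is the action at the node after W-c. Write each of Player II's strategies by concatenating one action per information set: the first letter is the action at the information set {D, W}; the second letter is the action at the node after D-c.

2

Row for Wgdh (columns bC, bL, cC, cL): (-2,4) (-2,4) (-4,1) (-4,1).
Under Wgdh, Player I's choice at the node after D-b can never be reached regardless of what Player II does, so varying those choices leaves every outcome unchanged.
Holding the reachable choices fixed and varying the unreachable one freely already gives 2 equivalent strategies.
No other strategy reproduces this row, so those 2 are the full class: Wfdh, Wgdh.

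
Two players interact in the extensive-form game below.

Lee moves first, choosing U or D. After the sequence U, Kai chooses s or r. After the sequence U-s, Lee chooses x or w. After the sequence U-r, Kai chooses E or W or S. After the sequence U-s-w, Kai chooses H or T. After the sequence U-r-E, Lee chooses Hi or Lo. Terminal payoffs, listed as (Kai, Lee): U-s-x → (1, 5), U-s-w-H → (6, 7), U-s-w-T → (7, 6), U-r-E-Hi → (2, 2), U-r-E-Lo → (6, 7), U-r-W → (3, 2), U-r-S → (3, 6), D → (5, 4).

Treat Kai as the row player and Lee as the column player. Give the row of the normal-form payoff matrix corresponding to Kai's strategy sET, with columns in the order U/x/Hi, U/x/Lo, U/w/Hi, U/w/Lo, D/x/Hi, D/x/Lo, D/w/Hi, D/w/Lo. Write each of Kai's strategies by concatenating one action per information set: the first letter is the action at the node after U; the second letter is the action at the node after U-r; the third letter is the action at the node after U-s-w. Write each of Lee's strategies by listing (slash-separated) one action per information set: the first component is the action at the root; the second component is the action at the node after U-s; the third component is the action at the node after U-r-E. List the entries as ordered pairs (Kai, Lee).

vs U/x/Hi: Lee plays U → Kai plays s at [U] → Lee plays x at [U-s] → (1, 5)
vs U/x/Lo: Lee plays U → Kai plays s at [U] → Lee plays x at [U-s] → (1, 5)
vs U/w/Hi: Lee plays U → Kai plays s at [U] → Lee plays w at [U-s] → Kai plays T at [U-s-w] → (7, 6)
vs U/w/Lo: Lee plays U → Kai plays s at [U] → Lee plays w at [U-s] → Kai plays T at [U-s-w] → (7, 6)
vs D/x/Hi: Lee plays D → (5, 4)
vs D/x/Lo: Lee plays D → (5, 4)
vs D/w/Hi: Lee plays D → (5, 4)
vs D/w/Lo: Lee plays D → (5, 4)

(1,5) (1,5) (7,6) (7,6) (5,4) (5,4) (5,4) (5,4)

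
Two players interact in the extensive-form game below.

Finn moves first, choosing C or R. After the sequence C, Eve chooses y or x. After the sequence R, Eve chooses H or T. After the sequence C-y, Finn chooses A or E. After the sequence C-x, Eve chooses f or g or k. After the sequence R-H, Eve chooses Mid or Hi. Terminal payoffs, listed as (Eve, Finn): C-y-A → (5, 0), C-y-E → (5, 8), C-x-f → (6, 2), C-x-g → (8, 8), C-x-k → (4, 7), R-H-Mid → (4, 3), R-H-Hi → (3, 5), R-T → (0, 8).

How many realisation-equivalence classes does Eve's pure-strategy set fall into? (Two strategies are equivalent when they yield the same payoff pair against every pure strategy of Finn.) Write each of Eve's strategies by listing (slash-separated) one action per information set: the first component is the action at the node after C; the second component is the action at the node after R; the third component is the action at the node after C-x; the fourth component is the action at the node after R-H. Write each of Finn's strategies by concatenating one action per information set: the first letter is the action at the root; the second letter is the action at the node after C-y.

12

Eve has 24 pure strategies: y/H/f/Mid, y/H/f/Hi, y/H/g/Mid, y/H/g/Hi, y/H/k/Mid, y/H/k/Hi, y/T/f/Mid, y/T/f/Hi, y/T/g/Mid, y/T/g/Hi, y/T/k/Mid, y/T/k/Hi, x/H/f/Mid, x/H/f/Hi, x/H/g/Mid, x/H/g/Hi, x/H/k/Mid, x/H/k/Hi, x/T/f/Mid, x/T/f/Hi, x/T/g/Mid, x/T/g/Hi, x/T/k/Mid, x/T/k/Hi. Columns: CA, CE, RA, RE.
{y/H/f/Mid, y/H/g/Mid, y/H/k/Mid} → row (5,0) (5,8) (4,3) (4,3)
{y/H/f/Hi, y/H/g/Hi, y/H/k/Hi} → row (5,0) (5,8) (3,5) (3,5)
{y/T/f/Mid, y/T/f/Hi, y/T/g/Mid, y/T/g/Hi, y/T/k/Mid, y/T/k/Hi} → row (5,0) (5,8) (0,8) (0,8)
{x/H/f/Mid} → row (6,2) (6,2) (4,3) (4,3)
{x/H/f/Hi} → row (6,2) (6,2) (3,5) (3,5)
{x/H/g/Mid} → row (8,8) (8,8) (4,3) (4,3)
{x/H/g/Hi} → row (8,8) (8,8) (3,5) (3,5)
{x/H/k/Mid} → row (4,7) (4,7) (4,3) (4,3)
{x/H/k/Hi} → row (4,7) (4,7) (3,5) (3,5)
{x/T/f/Mid, x/T/f/Hi} → row (6,2) (6,2) (0,8) (0,8)
{x/T/g/Mid, x/T/g/Hi} → row (8,8) (8,8) (0,8) (0,8)
{x/T/k/Mid, x/T/k/Hi} → row (4,7) (4,7) (0,8) (0,8)
That's 12 distinct rows out of 24 strategies.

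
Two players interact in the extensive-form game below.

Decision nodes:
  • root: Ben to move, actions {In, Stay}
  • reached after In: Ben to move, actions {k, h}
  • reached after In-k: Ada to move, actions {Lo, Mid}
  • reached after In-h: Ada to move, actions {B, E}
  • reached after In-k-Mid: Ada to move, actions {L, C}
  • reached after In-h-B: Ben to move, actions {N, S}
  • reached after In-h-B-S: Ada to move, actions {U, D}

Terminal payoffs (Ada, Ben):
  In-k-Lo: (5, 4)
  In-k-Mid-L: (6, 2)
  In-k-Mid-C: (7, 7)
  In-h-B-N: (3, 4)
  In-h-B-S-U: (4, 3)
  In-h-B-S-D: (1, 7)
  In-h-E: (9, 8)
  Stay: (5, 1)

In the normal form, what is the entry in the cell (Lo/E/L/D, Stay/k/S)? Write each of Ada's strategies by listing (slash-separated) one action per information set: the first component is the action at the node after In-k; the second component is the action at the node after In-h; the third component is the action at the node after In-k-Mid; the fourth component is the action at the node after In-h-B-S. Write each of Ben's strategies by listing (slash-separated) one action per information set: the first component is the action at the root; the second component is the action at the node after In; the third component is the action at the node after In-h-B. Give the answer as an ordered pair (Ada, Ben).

(5, 1)

Trace the play path from the root:
  Ben plays Stay
→ terminal payoff (5, 1).
(Ada's choice at the node after In-k is never reached on this path, so it doesn't affect the outcome.)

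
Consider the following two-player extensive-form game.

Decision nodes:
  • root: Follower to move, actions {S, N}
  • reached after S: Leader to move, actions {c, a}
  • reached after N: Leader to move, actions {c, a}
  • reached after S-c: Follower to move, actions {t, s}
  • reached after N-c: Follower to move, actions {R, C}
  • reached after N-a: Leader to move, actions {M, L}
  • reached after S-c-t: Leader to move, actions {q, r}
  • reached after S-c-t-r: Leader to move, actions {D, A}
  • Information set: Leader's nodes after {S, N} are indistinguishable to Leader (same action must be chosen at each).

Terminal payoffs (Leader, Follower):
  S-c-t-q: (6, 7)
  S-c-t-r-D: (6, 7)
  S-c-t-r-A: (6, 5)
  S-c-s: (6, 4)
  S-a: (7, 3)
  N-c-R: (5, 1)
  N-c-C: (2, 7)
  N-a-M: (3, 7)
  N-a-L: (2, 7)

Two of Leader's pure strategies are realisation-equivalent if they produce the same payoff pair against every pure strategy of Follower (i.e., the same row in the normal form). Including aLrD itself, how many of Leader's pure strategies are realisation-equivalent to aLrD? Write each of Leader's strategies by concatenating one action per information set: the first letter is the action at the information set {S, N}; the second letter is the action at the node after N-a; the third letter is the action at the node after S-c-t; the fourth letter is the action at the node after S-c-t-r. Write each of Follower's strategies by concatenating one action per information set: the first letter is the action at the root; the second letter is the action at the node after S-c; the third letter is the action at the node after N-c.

Row for aLrD (columns StR, StC, SsR, SsC, NtR, NtC, NsR, NsC): (7,3) (7,3) (7,3) (7,3) (2,7) (2,7) (2,7) (2,7).
Under aLrD, Leader's choice at the node after S-c-t and at the node after S-c-t-r can never be reached regardless of what Follower does, so varying those choices leaves every outcome unchanged.
Holding the reachable choices fixed and varying the unreachable ones freely already gives 2 × 2 = 4 equivalent strategies.
No other strategy reproduces this row, so those 4 are the full class: aLqD, aLqA, aLrD, aLrA.

4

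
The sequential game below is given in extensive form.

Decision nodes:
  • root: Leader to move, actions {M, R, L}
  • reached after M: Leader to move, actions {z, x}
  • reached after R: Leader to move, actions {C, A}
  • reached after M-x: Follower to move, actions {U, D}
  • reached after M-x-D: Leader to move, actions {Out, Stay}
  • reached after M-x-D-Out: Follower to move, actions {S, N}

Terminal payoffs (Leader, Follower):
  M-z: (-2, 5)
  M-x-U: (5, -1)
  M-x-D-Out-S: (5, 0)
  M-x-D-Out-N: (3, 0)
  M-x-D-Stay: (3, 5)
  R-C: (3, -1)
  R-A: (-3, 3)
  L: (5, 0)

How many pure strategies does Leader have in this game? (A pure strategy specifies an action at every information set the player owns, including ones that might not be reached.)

24

Leader owns the root with actions {M, R, L} — three choices.
Leader owns the node after M with actions {z, x} — two choices.
Leader owns the node after R with actions {C, A} — two choices.
Leader owns the node after M-x-D with actions {Out, Stay} — two choices.
A pure strategy fixes one action at each information set independently, so the count is the product 3 × 2 × 2 × 2 = 24.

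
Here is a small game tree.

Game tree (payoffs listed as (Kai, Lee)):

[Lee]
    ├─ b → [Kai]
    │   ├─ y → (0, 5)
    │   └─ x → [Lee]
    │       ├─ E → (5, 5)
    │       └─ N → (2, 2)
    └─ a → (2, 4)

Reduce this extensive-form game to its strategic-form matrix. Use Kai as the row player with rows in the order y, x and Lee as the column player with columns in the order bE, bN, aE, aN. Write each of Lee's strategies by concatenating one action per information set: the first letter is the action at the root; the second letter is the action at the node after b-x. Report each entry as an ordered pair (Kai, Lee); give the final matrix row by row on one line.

y: (0,5) (0,5) (2,4) (2,4) | x: (5,5) (2,2) (2,4) (2,4)

           bE       bN       aE       aN
   y    (0,5)    (0,5)    (2,4)    (2,4)
   x    (5,5)    (2,2)    (2,4)    (2,4)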